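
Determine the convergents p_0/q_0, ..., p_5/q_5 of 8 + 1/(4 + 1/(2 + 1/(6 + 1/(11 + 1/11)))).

8/1, 33/4, 74/9, 477/58, 5321/647, 59008/7175

Using the convergent recurrence p_i = a_i*p_{i-1} + p_{i-2}, q_i = a_i*q_{i-1} + q_{i-2} with p_{-2}=0, p_{-1}=1, q_{-2}=1, q_{-1}=0:
  i=0: a_0=8, p_0 = 8*1 + 0 = 8, q_0 = 8*0 + 1 = 1.
  i=1: a_1=4, p_1 = 4*8 + 1 = 33, q_1 = 4*1 + 0 = 4.
  i=2: a_2=2, p_2 = 2*33 + 8 = 74, q_2 = 2*4 + 1 = 9.
  i=3: a_3=6, p_3 = 6*74 + 33 = 477, q_3 = 6*9 + 4 = 58.
  i=4: a_4=11, p_4 = 11*477 + 74 = 5321, q_4 = 11*58 + 9 = 647.
  i=5: a_5=11, p_5 = 11*5321 + 477 = 59008, q_5 = 11*647 + 58 = 7175.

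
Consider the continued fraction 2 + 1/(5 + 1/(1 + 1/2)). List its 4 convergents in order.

Using the convergent recurrence p_i = a_i*p_{i-1} + p_{i-2}, q_i = a_i*q_{i-1} + q_{i-2} with p_{-2}=0, p_{-1}=1, q_{-2}=1, q_{-1}=0:
  i=0: a_0=2, p_0 = 2*1 + 0 = 2, q_0 = 2*0 + 1 = 1.
  i=1: a_1=5, p_1 = 5*2 + 1 = 11, q_1 = 5*1 + 0 = 5.
  i=2: a_2=1, p_2 = 1*11 + 2 = 13, q_2 = 1*5 + 1 = 6.
  i=3: a_3=2, p_3 = 2*13 + 11 = 37, q_3 = 2*6 + 5 = 17.

2/1, 11/5, 13/6, 37/17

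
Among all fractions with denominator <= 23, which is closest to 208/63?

33/10

Expand x = 208/63 as a continued fraction with the Euclidean algorithm:
  208 = 3*63 + 19, so a_0 = 3.
  63 = 3*19 + 6, so a_1 = 3.
  19 = 3*6 + 1, so a_2 = 3.
  6 = 6*1 + 0, so a_3 = 6.
so x = [3; 3, 3, 6].
Convergents (p_i = a_i*p_{i-1} + p_{i-2}, q_i = a_i*q_{i-1} + q_{i-2} with p_{-2}=0, p_{-1}=1, q_{-2}=1, q_{-1}=0), until the denominator exceeds 23:
  i=0: a_0=3, p_0 = 3*1 + 0 = 3, q_0 = 3*0 + 1 = 1.
  i=1: a_1=3, p_1 = 3*3 + 1 = 10, q_1 = 3*1 + 0 = 3.
  i=2: a_2=3, p_2 = 3*10 + 3 = 33, q_2 = 3*3 + 1 = 10.
  i=3: a_3=6, p_3 = 6*33 + 10 = 208, q_3 = 6*10 + 3 = 63.
q_3 = 63 > 23, so the last convergent with denominator <= 23 is p_2/q_2 = 33/10.
The closest fraction with denominator <= 23 is either p_2/q_2 or the intermediate fraction (k*p_2 + p_1)/(k*q_2 + q_1) with the largest k >= 1 whose denominator stays <= 23; these approach x as k grows, and every other convergent or intermediate fraction in range is farther away.
Largest k: floor((23 - q_1)/q_2) = floor((23 - 3)/10) = 2.
That gives (2*33 + 10)/(2*10 + 3) = 76/23.
Compare the errors: |x - 33/10| = |208*10 - 33*63|/(63*10) = 1/630, and |x - 76/23| = |208*23 - 76*63|/(63*23) = 4/1449.
Cross-multiplying, 1*1449 = 1449 < 2520 = 4*630, so 1/630 is smaller: the convergent 33/10 is closer to x than 76/23.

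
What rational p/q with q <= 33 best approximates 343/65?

Expand x = 343/65 as a continued fraction with the Euclidean algorithm:
  343 = 5*65 + 18, so a_0 = 5.
  65 = 3*18 + 11, so a_1 = 3.
  18 = 1*11 + 7, so a_2 = 1.
  11 = 1*7 + 4, so a_3 = 1.
  7 = 1*4 + 3, so a_4 = 1.
  4 = 1*3 + 1, so a_5 = 1.
  3 = 3*1 + 0, so a_6 = 3.
so x = [5; 3, 1, 1, 1, 1, 3].
Convergents (p_i = a_i*p_{i-1} + p_{i-2}, q_i = a_i*q_{i-1} + q_{i-2} with p_{-2}=0, p_{-1}=1, q_{-2}=1, q_{-1}=0), until the denominator exceeds 33:
  i=0: a_0=5, p_0 = 5*1 + 0 = 5, q_0 = 5*0 + 1 = 1.
  i=1: a_1=3, p_1 = 3*5 + 1 = 16, q_1 = 3*1 + 0 = 3.
  i=2: a_2=1, p_2 = 1*16 + 5 = 21, q_2 = 1*3 + 1 = 4.
  i=3: a_3=1, p_3 = 1*21 + 16 = 37, q_3 = 1*4 + 3 = 7.
  i=4: a_4=1, p_4 = 1*37 + 21 = 58, q_4 = 1*7 + 4 = 11.
  i=5: a_5=1, p_5 = 1*58 + 37 = 95, q_5 = 1*11 + 7 = 18.
  i=6: a_6=3, p_6 = 3*95 + 58 = 343, q_6 = 3*18 + 11 = 65.
q_6 = 65 > 33, so the last convergent with denominator <= 33 is p_5/q_5 = 95/18.
The closest fraction with denominator <= 33 is either p_5/q_5 or the intermediate fraction (k*p_5 + p_4)/(k*q_5 + q_4) with the largest k >= 1 whose denominator stays <= 33; these approach x as k grows, and every other convergent or intermediate fraction in range is farther away.
Largest k: floor((33 - q_4)/q_5) = floor((33 - 11)/18) = 1.
That gives (1*95 + 58)/(1*18 + 11) = 153/29.
Compare the errors: |x - 95/18| = |343*18 - 95*65|/(65*18) = 1/1170, and |x - 153/29| = |343*29 - 153*65|/(65*29) = 2/1885.
Cross-multiplying, 1*1885 = 1885 < 2340 = 2*1170, so 1/1170 is smaller: the convergent 95/18 is closer to x than 153/29.

95/18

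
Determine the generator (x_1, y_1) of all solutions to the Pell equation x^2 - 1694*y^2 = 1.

(x, y) = (12082575, 293564)

First expand sqrt(1694) as a continued fraction. With x_i = (sqrt(1694) + m_i)/d_i and (m_0, d_0) = (0, 1): a_0 = floor(sqrt(1694)) = 41, since 41^2 = 1681 <= 1694 < 1764 = 42^2.
Iterate m_{i+1} = d_i*a_i - m_i, d_{i+1} = (1694 - m_{i+1}^2)/d_i, a_{i+1} = floor((a_0 + m_{i+1})/d_{i+1}):
  m_1 = 1*41 - 0 = 41, d_1 = (1694 - 41^2)/1 = 13/1 = 13, a_1 = floor((41 + 41)/13) = 6.
  m_2 = 13*6 - 41 = 37, d_2 = (1694 - 37^2)/13 = 325/13 = 25, a_2 = floor((41 + 37)/25) = 3.
  m_3 = 25*3 - 37 = 38, d_3 = (1694 - 38^2)/25 = 250/25 = 10, a_3 = floor((41 + 38)/10) = 7.
  m_4 = 10*7 - 38 = 32, d_4 = (1694 - 32^2)/10 = 670/10 = 67, a_4 = floor((41 + 32)/67) = 1.
  m_5 = 67*1 - 32 = 35, d_5 = (1694 - 35^2)/67 = 469/67 = 7, a_5 = floor((41 + 35)/7) = 10.
  m_6 = 7*10 - 35 = 35, d_6 = (1694 - 35^2)/7 = 469/7 = 67, a_6 = floor((41 + 35)/67) = 1.
  m_7 = 67*1 - 35 = 32, d_7 = (1694 - 32^2)/67 = 670/67 = 10, a_7 = floor((41 + 32)/10) = 7.
  m_8 = 10*7 - 32 = 38, d_8 = (1694 - 38^2)/10 = 250/10 = 25, a_8 = floor((41 + 38)/25) = 3.
  m_9 = 25*3 - 38 = 37, d_9 = (1694 - 37^2)/25 = 325/25 = 13, a_9 = floor((41 + 37)/13) = 6.
  m_10 = 13*6 - 37 = 41, d_10 = (1694 - 41^2)/13 = 13/13 = 1, a_10 = floor((41 + 41)/1) = 82.
  m_11 = 1*82 - 41 = 41, d_11 = (1694 - 41^2)/1 = 13/1 = 13: (m_11, d_11) = (m_1, d_1) = (41, 13), so from here the quotients repeat a_1, ..., a_10; the period length is 10.
So sqrt(1694) = [41; (6, 3, 7, 1, 10, 1, 7, 3, 6, 82)] with period length k = 10.
k is even, so the fundamental solution of x^2 - 1694y^2 = 1 is (p_{k-1}, q_{k-1}) = (p_9, q_9); compute convergents through index 9.
Convergents (p_i = a_i*p_{i-1} + p_{i-2}, q_i = a_i*q_{i-1} + q_{i-2} with p_{-2}=0, p_{-1}=1, q_{-2}=1, q_{-1}=0):
  i=0: a_0=41, p_0 = 41*1 + 0 = 41, q_0 = 41*0 + 1 = 1.
  i=1: a_1=6, p_1 = 6*41 + 1 = 247, q_1 = 6*1 + 0 = 6.
  i=2: a_2=3, p_2 = 3*247 + 41 = 782, q_2 = 3*6 + 1 = 19.
  i=3: a_3=7, p_3 = 7*782 + 247 = 5721, q_3 = 7*19 + 6 = 139.
  i=4: a_4=1, p_4 = 1*5721 + 782 = 6503, q_4 = 1*139 + 19 = 158.
  i=5: a_5=10, p_5 = 10*6503 + 5721 = 70751, q_5 = 10*158 + 139 = 1719.
  i=6: a_6=1, p_6 = 1*70751 + 6503 = 77254, q_6 = 1*1719 + 158 = 1877.
  i=7: a_7=7, p_7 = 7*77254 + 70751 = 611529, q_7 = 7*1877 + 1719 = 14858.
  i=8: a_8=3, p_8 = 3*611529 + 77254 = 1911841, q_8 = 3*14858 + 1877 = 46451.
  i=9: a_9=6, p_9 = 6*1911841 + 611529 = 12082575, q_9 = 6*46451 + 14858 = 293564.
Check: 12082575^2 - 1694*293564^2 = 145988618630625 - 145988618630624 = 1, so (x, y) = (12082575, 293564) solves the equation, and by the theorem it is the least positive solution.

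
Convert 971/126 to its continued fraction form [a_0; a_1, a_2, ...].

[7; 1, 2, 2, 2, 7]

Run the Euclidean algorithm on 971 and 126; the successive quotients are the partial quotients a_0, a_1, ... (each step inverts the fractional part left over by the previous one):
  971 = 7*126 + 89, so a_0 = 7.
  126 = 1*89 + 37, so a_1 = 1.
  89 = 2*37 + 15, so a_2 = 2.
  37 = 2*15 + 7, so a_3 = 2.
  15 = 2*7 + 1, so a_4 = 2.
  7 = 7*1 + 0, so a_5 = 7.
The remainder reaches 0 after 6 divisions, so the expansion has 6 partial quotients, read off in order.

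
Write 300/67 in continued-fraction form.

Run the Euclidean algorithm on 300 and 67; the successive quotients are the partial quotients a_0, a_1, ... (each step inverts the fractional part left over by the previous one):
  300 = 4*67 + 32, so a_0 = 4.
  67 = 2*32 + 3, so a_1 = 2.
  32 = 10*3 + 2, so a_2 = 10.
  3 = 1*2 + 1, so a_3 = 1.
  2 = 2*1 + 0, so a_4 = 2.
The remainder reaches 0 after 5 divisions, so the expansion has 5 partial quotients, read off in order.

[4; 2, 10, 1, 2]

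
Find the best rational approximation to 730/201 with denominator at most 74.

69/19

Expand x = 730/201 as a continued fraction with the Euclidean algorithm:
  730 = 3*201 + 127, so a_0 = 3.
  201 = 1*127 + 74, so a_1 = 1.
  127 = 1*74 + 53, so a_2 = 1.
  74 = 1*53 + 21, so a_3 = 1.
  53 = 2*21 + 11, so a_4 = 2.
  21 = 1*11 + 10, so a_5 = 1.
  11 = 1*10 + 1, so a_6 = 1.
  10 = 10*1 + 0, so a_7 = 10.
so x = [3; 1, 1, 1, 2, 1, 1, 10].
Convergents (p_i = a_i*p_{i-1} + p_{i-2}, q_i = a_i*q_{i-1} + q_{i-2} with p_{-2}=0, p_{-1}=1, q_{-2}=1, q_{-1}=0), until the denominator exceeds 74:
  i=0: a_0=3, p_0 = 3*1 + 0 = 3, q_0 = 3*0 + 1 = 1.
  i=1: a_1=1, p_1 = 1*3 + 1 = 4, q_1 = 1*1 + 0 = 1.
  i=2: a_2=1, p_2 = 1*4 + 3 = 7, q_2 = 1*1 + 1 = 2.
  i=3: a_3=1, p_3 = 1*7 + 4 = 11, q_3 = 1*2 + 1 = 3.
  i=4: a_4=2, p_4 = 2*11 + 7 = 29, q_4 = 2*3 + 2 = 8.
  i=5: a_5=1, p_5 = 1*29 + 11 = 40, q_5 = 1*8 + 3 = 11.
  i=6: a_6=1, p_6 = 1*40 + 29 = 69, q_6 = 1*11 + 8 = 19.
  i=7: a_7=10, p_7 = 10*69 + 40 = 730, q_7 = 10*19 + 11 = 201.
q_7 = 201 > 74, so the last convergent with denominator <= 74 is p_6/q_6 = 69/19.
The closest fraction with denominator <= 74 is either p_6/q_6 or the intermediate fraction (k*p_6 + p_5)/(k*q_6 + q_5) with the largest k >= 1 whose denominator stays <= 74; these approach x as k grows, and every other convergent or intermediate fraction in range is farther away.
Largest k: floor((74 - q_5)/q_6) = floor((74 - 11)/19) = 3.
That gives (3*69 + 40)/(3*19 + 11) = 247/68.
Compare the errors: |x - 69/19| = |730*19 - 69*201|/(201*19) = 1/3819, and |x - 247/68| = |730*68 - 247*201|/(201*68) = 7/13668.
Cross-multiplying, 1*13668 = 13668 < 26733 = 7*3819, so 1/3819 is smaller: the convergent 69/19 is closer to x than 247/68.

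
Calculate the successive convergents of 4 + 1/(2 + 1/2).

4/1, 9/2, 22/5

Using the convergent recurrence p_i = a_i*p_{i-1} + p_{i-2}, q_i = a_i*q_{i-1} + q_{i-2} with p_{-2}=0, p_{-1}=1, q_{-2}=1, q_{-1}=0:
  i=0: a_0=4, p_0 = 4*1 + 0 = 4, q_0 = 4*0 + 1 = 1.
  i=1: a_1=2, p_1 = 2*4 + 1 = 9, q_1 = 2*1 + 0 = 2.
  i=2: a_2=2, p_2 = 2*9 + 4 = 22, q_2 = 2*2 + 1 = 5.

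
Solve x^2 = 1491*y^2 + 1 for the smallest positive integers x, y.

First expand sqrt(1491) as a continued fraction. With x_i = (sqrt(1491) + m_i)/d_i and (m_0, d_0) = (0, 1): a_0 = floor(sqrt(1491)) = 38, since 38^2 = 1444 <= 1491 < 1521 = 39^2.
Iterate m_{i+1} = d_i*a_i - m_i, d_{i+1} = (1491 - m_{i+1}^2)/d_i, a_{i+1} = floor((a_0 + m_{i+1})/d_{i+1}):
  m_1 = 1*38 - 0 = 38, d_1 = (1491 - 38^2)/1 = 47/1 = 47, a_1 = floor((38 + 38)/47) = 1.
  m_2 = 47*1 - 38 = 9, d_2 = (1491 - 9^2)/47 = 1410/47 = 30, a_2 = floor((38 + 9)/30) = 1.
  m_3 = 30*1 - 9 = 21, d_3 = (1491 - 21^2)/30 = 1050/30 = 35, a_3 = floor((38 + 21)/35) = 1.
  m_4 = 35*1 - 21 = 14, d_4 = (1491 - 14^2)/35 = 1295/35 = 37, a_4 = floor((38 + 14)/37) = 1.
  m_5 = 37*1 - 14 = 23, d_5 = (1491 - 23^2)/37 = 962/37 = 26, a_5 = floor((38 + 23)/26) = 2.
  m_6 = 26*2 - 23 = 29, d_6 = (1491 - 29^2)/26 = 650/26 = 25, a_6 = floor((38 + 29)/25) = 2.
  m_7 = 25*2 - 29 = 21, d_7 = (1491 - 21^2)/25 = 1050/25 = 42, a_7 = floor((38 + 21)/42) = 1.
  m_8 = 42*1 - 21 = 21, d_8 = (1491 - 21^2)/42 = 1050/42 = 25, a_8 = floor((38 + 21)/25) = 2.
  m_9 = 25*2 - 21 = 29, d_9 = (1491 - 29^2)/25 = 650/25 = 26, a_9 = floor((38 + 29)/26) = 2.
  m_10 = 26*2 - 29 = 23, d_10 = (1491 - 23^2)/26 = 962/26 = 37, a_10 = floor((38 + 23)/37) = 1.
  m_11 = 37*1 - 23 = 14, d_11 = (1491 - 14^2)/37 = 1295/37 = 35, a_11 = floor((38 + 14)/35) = 1.
  m_12 = 35*1 - 14 = 21, d_12 = (1491 - 21^2)/35 = 1050/35 = 30, a_12 = floor((38 + 21)/30) = 1.
  m_13 = 30*1 - 21 = 9, d_13 = (1491 - 9^2)/30 = 1410/30 = 47, a_13 = floor((38 + 9)/47) = 1.
  m_14 = 47*1 - 9 = 38, d_14 = (1491 - 38^2)/47 = 47/47 = 1, a_14 = floor((38 + 38)/1) = 76.
  m_15 = 1*76 - 38 = 38, d_15 = (1491 - 38^2)/1 = 47/1 = 47: (m_15, d_15) = (m_1, d_1) = (38, 47), so from here the quotients repeat a_1, ..., a_14; the period length is 14.
So sqrt(1491) = [38; (1, 1, 1, 1, 2, 2, 1, 2, 2, 1, 1, 1, 1, 76)] with period length k = 14.
k is even, so the fundamental solution of x^2 - 1491y^2 = 1 is (p_{k-1}, q_{k-1}) = (p_13, q_13); compute convergents through index 13.
Convergents (p_i = a_i*p_{i-1} + p_{i-2}, q_i = a_i*q_{i-1} + q_{i-2} with p_{-2}=0, p_{-1}=1, q_{-2}=1, q_{-1}=0):
  i=0: a_0=38, p_0 = 38*1 + 0 = 38, q_0 = 38*0 + 1 = 1.
  i=1: a_1=1, p_1 = 1*38 + 1 = 39, q_1 = 1*1 + 0 = 1.
  i=2: a_2=1, p_2 = 1*39 + 38 = 77, q_2 = 1*1 + 1 = 2.
  i=3: a_3=1, p_3 = 1*77 + 39 = 116, q_3 = 1*2 + 1 = 3.
  i=4: a_4=1, p_4 = 1*116 + 77 = 193, q_4 = 1*3 + 2 = 5.
  i=5: a_5=2, p_5 = 2*193 + 116 = 502, q_5 = 2*5 + 3 = 13.
  i=6: a_6=2, p_6 = 2*502 + 193 = 1197, q_6 = 2*13 + 5 = 31.
  i=7: a_7=1, p_7 = 1*1197 + 502 = 1699, q_7 = 1*31 + 13 = 44.
  i=8: a_8=2, p_8 = 2*1699 + 1197 = 4595, q_8 = 2*44 + 31 = 119.
  i=9: a_9=2, p_9 = 2*4595 + 1699 = 10889, q_9 = 2*119 + 44 = 282.
  i=10: a_10=1, p_10 = 1*10889 + 4595 = 15484, q_10 = 1*282 + 119 = 401.
  i=11: a_11=1, p_11 = 1*15484 + 10889 = 26373, q_11 = 1*401 + 282 = 683.
  i=12: a_12=1, p_12 = 1*26373 + 15484 = 41857, q_12 = 1*683 + 401 = 1084.
  i=13: a_13=1, p_13 = 1*41857 + 26373 = 68230, q_13 = 1*1084 + 683 = 1767.
Check: 68230^2 - 1491*1767^2 = 4655332900 - 4655332899 = 1, so (x, y) = (68230, 1767) solves the equation, and by the theorem it is the least positive solution.

(x, y) = (68230, 1767)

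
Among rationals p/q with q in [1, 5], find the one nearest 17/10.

Expand x = 17/10 as a continued fraction with the Euclidean algorithm:
  17 = 1*10 + 7, so a_0 = 1.
  10 = 1*7 + 3, so a_1 = 1.
  7 = 2*3 + 1, so a_2 = 2.
  3 = 3*1 + 0, so a_3 = 3.
so x = [1; 1, 2, 3].
Convergents (p_i = a_i*p_{i-1} + p_{i-2}, q_i = a_i*q_{i-1} + q_{i-2} with p_{-2}=0, p_{-1}=1, q_{-2}=1, q_{-1}=0), until the denominator exceeds 5:
  i=0: a_0=1, p_0 = 1*1 + 0 = 1, q_0 = 1*0 + 1 = 1.
  i=1: a_1=1, p_1 = 1*1 + 1 = 2, q_1 = 1*1 + 0 = 1.
  i=2: a_2=2, p_2 = 2*2 + 1 = 5, q_2 = 2*1 + 1 = 3.
  i=3: a_3=3, p_3 = 3*5 + 2 = 17, q_3 = 3*3 + 1 = 10.
q_3 = 10 > 5, so the last convergent with denominator <= 5 is p_2/q_2 = 5/3.
The closest fraction with denominator <= 5 is either p_2/q_2 or the intermediate fraction (k*p_2 + p_1)/(k*q_2 + q_1) with the largest k >= 1 whose denominator stays <= 5; these approach x as k grows, and every other convergent or intermediate fraction in range is farther away.
Largest k: floor((5 - q_1)/q_2) = floor((5 - 1)/3) = 1.
That gives (1*5 + 2)/(1*3 + 1) = 7/4.
Compare the errors: |x - 5/3| = |17*3 - 5*10|/(10*3) = 1/30, and |x - 7/4| = |17*4 - 7*10|/(10*4) = 2/40.
Cross-multiplying, 1*40 = 40 < 60 = 2*30, so 1/30 is smaller: the convergent 5/3 is closer to x than 7/4.

5/3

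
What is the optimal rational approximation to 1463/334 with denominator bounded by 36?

92/21

Expand x = 1463/334 as a continued fraction with the Euclidean algorithm:
  1463 = 4*334 + 127, so a_0 = 4.
  334 = 2*127 + 80, so a_1 = 2.
  127 = 1*80 + 47, so a_2 = 1.
  80 = 1*47 + 33, so a_3 = 1.
  47 = 1*33 + 14, so a_4 = 1.
  33 = 2*14 + 5, so a_5 = 2.
  14 = 2*5 + 4, so a_6 = 2.
  5 = 1*4 + 1, so a_7 = 1.
  4 = 4*1 + 0, so a_8 = 4.
so x = [4; 2, 1, 1, 1, 2, 2, 1, 4].
Convergents (p_i = a_i*p_{i-1} + p_{i-2}, q_i = a_i*q_{i-1} + q_{i-2} with p_{-2}=0, p_{-1}=1, q_{-2}=1, q_{-1}=0), until the denominator exceeds 36:
  i=0: a_0=4, p_0 = 4*1 + 0 = 4, q_0 = 4*0 + 1 = 1.
  i=1: a_1=2, p_1 = 2*4 + 1 = 9, q_1 = 2*1 + 0 = 2.
  i=2: a_2=1, p_2 = 1*9 + 4 = 13, q_2 = 1*2 + 1 = 3.
  i=3: a_3=1, p_3 = 1*13 + 9 = 22, q_3 = 1*3 + 2 = 5.
  i=4: a_4=1, p_4 = 1*22 + 13 = 35, q_4 = 1*5 + 3 = 8.
  i=5: a_5=2, p_5 = 2*35 + 22 = 92, q_5 = 2*8 + 5 = 21.
  i=6: a_6=2, p_6 = 2*92 + 35 = 219, q_6 = 2*21 + 8 = 50.
q_6 = 50 > 36, so the last convergent with denominator <= 36 is p_5/q_5 = 92/21.
The closest fraction with denominator <= 36 is either p_5/q_5 or the intermediate fraction (k*p_5 + p_4)/(k*q_5 + q_4) with the largest k >= 1 whose denominator stays <= 36; these approach x as k grows, and every other convergent or intermediate fraction in range is farther away.
Largest k: floor((36 - q_4)/q_5) = floor((36 - 8)/21) = 1.
That gives (1*92 + 35)/(1*21 + 8) = 127/29.
Compare the errors: |x - 92/21| = |1463*21 - 92*334|/(334*21) = 5/7014, and |x - 127/29| = |1463*29 - 127*334|/(334*29) = 9/9686.
Cross-multiplying, 5*9686 = 48430 < 63126 = 9*7014, so 5/7014 is smaller: the convergent 92/21 is closer to x than 127/29.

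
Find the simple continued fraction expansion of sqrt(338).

[18; (2, 1, 1, 2, 36)]

Write x_i = (sqrt(338) + m_i)/d_i with (m_0, d_0) = (0, 1). a_0 = floor(sqrt(338)) = 18, since 18^2 = 324 <= 338 < 361 = 19^2.
Iterate m_{i+1} = d_i*a_i - m_i, d_{i+1} = (338 - m_{i+1}^2)/d_i, a_{i+1} = floor((a_0 + m_{i+1})/d_{i+1}):
  m_1 = 1*18 - 0 = 18, d_1 = (338 - 18^2)/1 = 14/1 = 14, a_1 = floor((18 + 18)/14) = 2.
  m_2 = 14*2 - 18 = 10, d_2 = (338 - 10^2)/14 = 238/14 = 17, a_2 = floor((18 + 10)/17) = 1.
  m_3 = 17*1 - 10 = 7, d_3 = (338 - 7^2)/17 = 289/17 = 17, a_3 = floor((18 + 7)/17) = 1.
  m_4 = 17*1 - 7 = 10, d_4 = (338 - 10^2)/17 = 238/17 = 14, a_4 = floor((18 + 10)/14) = 2.
  m_5 = 14*2 - 10 = 18, d_5 = (338 - 18^2)/14 = 14/14 = 1, a_5 = floor((18 + 18)/1) = 36.
  m_6 = 1*36 - 18 = 18, d_6 = (338 - 18^2)/1 = 14/1 = 14: (m_6, d_6) = (m_1, d_1) = (18, 14), so from here the quotients repeat a_1, ..., a_5; the period length is 5.
Hence the expansion of sqrt(338) is a_0 = 18 followed by the repeating block 2, 1, 1, 2, 36 (period 5).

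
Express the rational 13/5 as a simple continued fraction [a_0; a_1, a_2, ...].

Run the Euclidean algorithm on 13 and 5; the successive quotients are the partial quotients a_0, a_1, ... (each step inverts the fractional part left over by the previous one):
  13 = 2*5 + 3, so a_0 = 2.
  5 = 1*3 + 2, so a_1 = 1.
  3 = 1*2 + 1, so a_2 = 1.
  2 = 2*1 + 0, so a_3 = 2.
The remainder reaches 0 after 4 divisions, so the expansion has 4 partial quotients, read off in order.

[2; 1, 1, 2]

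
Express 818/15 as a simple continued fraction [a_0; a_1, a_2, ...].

[54; 1, 1, 7]

Run the Euclidean algorithm on 818 and 15; the successive quotients are the partial quotients a_0, a_1, ... (each step inverts the fractional part left over by the previous one):
  818 = 54*15 + 8, so a_0 = 54.
  15 = 1*8 + 7, so a_1 = 1.
  8 = 1*7 + 1, so a_2 = 1.
  7 = 7*1 + 0, so a_3 = 7.
The remainder reaches 0 after 4 divisions, so the expansion has 4 partial quotients, read off in order.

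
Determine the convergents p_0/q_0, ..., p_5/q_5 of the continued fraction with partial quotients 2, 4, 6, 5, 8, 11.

Using the convergent recurrence p_i = a_i*p_{i-1} + p_{i-2}, q_i = a_i*q_{i-1} + q_{i-2} with p_{-2}=0, p_{-1}=1, q_{-2}=1, q_{-1}=0:
  i=0: a_0=2, p_0 = 2*1 + 0 = 2, q_0 = 2*0 + 1 = 1.
  i=1: a_1=4, p_1 = 4*2 + 1 = 9, q_1 = 4*1 + 0 = 4.
  i=2: a_2=6, p_2 = 6*9 + 2 = 56, q_2 = 6*4 + 1 = 25.
  i=3: a_3=5, p_3 = 5*56 + 9 = 289, q_3 = 5*25 + 4 = 129.
  i=4: a_4=8, p_4 = 8*289 + 56 = 2368, q_4 = 8*129 + 25 = 1057.
  i=5: a_5=11, p_5 = 11*2368 + 289 = 26337, q_5 = 11*1057 + 129 = 11756.

2/1, 9/4, 56/25, 289/129, 2368/1057, 26337/11756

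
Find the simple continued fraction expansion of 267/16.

[16; 1, 2, 5]

Run the Euclidean algorithm on 267 and 16; the successive quotients are the partial quotients a_0, a_1, ... (each step inverts the fractional part left over by the previous one):
  267 = 16*16 + 11, so a_0 = 16.
  16 = 1*11 + 5, so a_1 = 1.
  11 = 2*5 + 1, so a_2 = 2.
  5 = 5*1 + 0, so a_3 = 5.
The remainder reaches 0 after 4 divisions, so the expansion has 4 partial quotients, read off in order.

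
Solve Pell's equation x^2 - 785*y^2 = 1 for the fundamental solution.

First expand sqrt(785) as a continued fraction. With x_i = (sqrt(785) + m_i)/d_i and (m_0, d_0) = (0, 1): a_0 = floor(sqrt(785)) = 28, since 28^2 = 784 <= 785 < 841 = 29^2.
Iterate m_{i+1} = d_i*a_i - m_i, d_{i+1} = (785 - m_{i+1}^2)/d_i, a_{i+1} = floor((a_0 + m_{i+1})/d_{i+1}):
  m_1 = 1*28 - 0 = 28, d_1 = (785 - 28^2)/1 = 1/1 = 1, a_1 = floor((28 + 28)/1) = 56.
  m_2 = 1*56 - 28 = 28, d_2 = (785 - 28^2)/1 = 1/1 = 1: (m_2, d_2) = (m_1, d_1) = (28, 1), so from here the quotient a_1 repeats; the period length is 1.
So sqrt(785) = [28; (56)] with period length k = 1.
k is odd, so (p_{k-1}, q_{k-1}) only solves x^2 - 785y^2 = -1 and the fundamental solution of x^2 - 785y^2 = 1 is (p_{2k-1}, q_{2k-1}) = (p_1, q_1); compute convergents through index 1, running through the period twice.
Convergents (p_i = a_i*p_{i-1} + p_{i-2}, q_i = a_i*q_{i-1} + q_{i-2} with p_{-2}=0, p_{-1}=1, q_{-2}=1, q_{-1}=0):
  i=0: a_0=28, p_0 = 28*1 + 0 = 28, q_0 = 28*0 + 1 = 1.
  i=1: a_1=56, p_1 = 56*28 + 1 = 1569, q_1 = 56*1 + 0 = 56.
Indeed p_0^2 - 785*q_0^2 = 784 - 785 = -1, not +1.
Check: 1569^2 - 785*56^2 = 2461761 - 2461760 = 1, so (x, y) = (1569, 56) solves the equation, and by the theorem it is the least positive solution.

(x, y) = (1569, 56)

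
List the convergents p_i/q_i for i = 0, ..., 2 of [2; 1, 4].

2/1, 3/1, 14/5

Using the convergent recurrence p_i = a_i*p_{i-1} + p_{i-2}, q_i = a_i*q_{i-1} + q_{i-2} with p_{-2}=0, p_{-1}=1, q_{-2}=1, q_{-1}=0:
  i=0: a_0=2, p_0 = 2*1 + 0 = 2, q_0 = 2*0 + 1 = 1.
  i=1: a_1=1, p_1 = 1*2 + 1 = 3, q_1 = 1*1 + 0 = 1.
  i=2: a_2=4, p_2 = 4*3 + 2 = 14, q_2 = 4*1 + 1 = 5.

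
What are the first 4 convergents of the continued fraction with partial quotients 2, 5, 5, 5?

Using the convergent recurrence p_i = a_i*p_{i-1} + p_{i-2}, q_i = a_i*q_{i-1} + q_{i-2} with p_{-2}=0, p_{-1}=1, q_{-2}=1, q_{-1}=0:
  i=0: a_0=2, p_0 = 2*1 + 0 = 2, q_0 = 2*0 + 1 = 1.
  i=1: a_1=5, p_1 = 5*2 + 1 = 11, q_1 = 5*1 + 0 = 5.
  i=2: a_2=5, p_2 = 5*11 + 2 = 57, q_2 = 5*5 + 1 = 26.
  i=3: a_3=5, p_3 = 5*57 + 11 = 296, q_3 = 5*26 + 5 = 135.

2/1, 11/5, 57/26, 296/135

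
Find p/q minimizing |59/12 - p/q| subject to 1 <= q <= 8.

39/8

Expand x = 59/12 as a continued fraction with the Euclidean algorithm:
  59 = 4*12 + 11, so a_0 = 4.
  12 = 1*11 + 1, so a_1 = 1.
  11 = 11*1 + 0, so a_2 = 11.
so x = [4; 1, 11].
Convergents (p_i = a_i*p_{i-1} + p_{i-2}, q_i = a_i*q_{i-1} + q_{i-2} with p_{-2}=0, p_{-1}=1, q_{-2}=1, q_{-1}=0), until the denominator exceeds 8:
  i=0: a_0=4, p_0 = 4*1 + 0 = 4, q_0 = 4*0 + 1 = 1.
  i=1: a_1=1, p_1 = 1*4 + 1 = 5, q_1 = 1*1 + 0 = 1.
  i=2: a_2=11, p_2 = 11*5 + 4 = 59, q_2 = 11*1 + 1 = 12.
q_2 = 12 > 8, so the last convergent with denominator <= 8 is p_1/q_1 = 5/1.
The closest fraction with denominator <= 8 is either p_1/q_1 or the intermediate fraction (k*p_1 + p_0)/(k*q_1 + q_0) with the largest k >= 1 whose denominator stays <= 8; these approach x as k grows, and every other convergent or intermediate fraction in range is farther away.
Largest k: floor((8 - q_0)/q_1) = floor((8 - 1)/1) = 7.
That gives (7*5 + 4)/(7*1 + 1) = 39/8.
Compare the errors: |x - 5/1| = |59*1 - 5*12|/(12*1) = 1/12, and |x - 39/8| = |59*8 - 39*12|/(12*8) = 4/96.
Cross-multiplying, 4*12 = 48 < 96 = 1*96, so 4/96 is smaller: the intermediate fraction 39/8 is closer to x than 5/1.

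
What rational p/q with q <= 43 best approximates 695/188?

122/33

Expand x = 695/188 as a continued fraction with the Euclidean algorithm:
  695 = 3*188 + 131, so a_0 = 3.
  188 = 1*131 + 57, so a_1 = 1.
  131 = 2*57 + 17, so a_2 = 2.
  57 = 3*17 + 6, so a_3 = 3.
  17 = 2*6 + 5, so a_4 = 2.
  6 = 1*5 + 1, so a_5 = 1.
  5 = 5*1 + 0, so a_6 = 5.
so x = [3; 1, 2, 3, 2, 1, 5].
Convergents (p_i = a_i*p_{i-1} + p_{i-2}, q_i = a_i*q_{i-1} + q_{i-2} with p_{-2}=0, p_{-1}=1, q_{-2}=1, q_{-1}=0), until the denominator exceeds 43:
  i=0: a_0=3, p_0 = 3*1 + 0 = 3, q_0 = 3*0 + 1 = 1.
  i=1: a_1=1, p_1 = 1*3 + 1 = 4, q_1 = 1*1 + 0 = 1.
  i=2: a_2=2, p_2 = 2*4 + 3 = 11, q_2 = 2*1 + 1 = 3.
  i=3: a_3=3, p_3 = 3*11 + 4 = 37, q_3 = 3*3 + 1 = 10.
  i=4: a_4=2, p_4 = 2*37 + 11 = 85, q_4 = 2*10 + 3 = 23.
  i=5: a_5=1, p_5 = 1*85 + 37 = 122, q_5 = 1*23 + 10 = 33.
  i=6: a_6=5, p_6 = 5*122 + 85 = 695, q_6 = 5*33 + 23 = 188.
q_6 = 188 > 43, so the last convergent with denominator <= 43 is p_5/q_5 = 122/33.
The closest fraction with denominator <= 43 is either p_5/q_5 or the intermediate fraction (k*p_5 + p_4)/(k*q_5 + q_4) with the largest k >= 1 whose denominator stays <= 43; these approach x as k grows, and every other convergent or intermediate fraction in range is farther away.
Largest k: floor((43 - q_4)/q_5) = floor((43 - 23)/33) = 0.
Since k = 0, no intermediate fraction beyond p_5/q_5 has denominator <= 43, so the convergent 122/33 is the closest (its error is |695*33 - 122*188|/(188*33) = 1/6204).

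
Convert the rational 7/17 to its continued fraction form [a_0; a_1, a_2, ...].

Run the Euclidean algorithm on 7 and 17; the successive quotients are the partial quotients a_0, a_1, ... (each step inverts the fractional part left over by the previous one):
  7 = 0*17 + 7, so a_0 = 0.
  17 = 2*7 + 3, so a_1 = 2.
  7 = 2*3 + 1, so a_2 = 2.
  3 = 3*1 + 0, so a_3 = 3.
The remainder reaches 0 after 4 divisions, so the expansion has 4 partial quotients, read off in order.

[0; 2, 2, 3]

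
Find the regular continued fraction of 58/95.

[0; 1, 1, 1, 1, 3, 5]

Run the Euclidean algorithm on 58 and 95; the successive quotients are the partial quotients a_0, a_1, ... (each step inverts the fractional part left over by the previous one):
  58 = 0*95 + 58, so a_0 = 0.
  95 = 1*58 + 37, so a_1 = 1.
  58 = 1*37 + 21, so a_2 = 1.
  37 = 1*21 + 16, so a_3 = 1.
  21 = 1*16 + 5, so a_4 = 1.
  16 = 3*5 + 1, so a_5 = 3.
  5 = 5*1 + 0, so a_6 = 5.
The remainder reaches 0 after 7 divisions, so the expansion has 7 partial quotients, read off in order.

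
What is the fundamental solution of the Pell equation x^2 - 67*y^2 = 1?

(x, y) = (48842, 5967)

First expand sqrt(67) as a continued fraction. With x_i = (sqrt(67) + m_i)/d_i and (m_0, d_0) = (0, 1): a_0 = floor(sqrt(67)) = 8, since 8^2 = 64 <= 67 < 81 = 9^2.
Iterate m_{i+1} = d_i*a_i - m_i, d_{i+1} = (67 - m_{i+1}^2)/d_i, a_{i+1} = floor((a_0 + m_{i+1})/d_{i+1}):
  m_1 = 1*8 - 0 = 8, d_1 = (67 - 8^2)/1 = 3/1 = 3, a_1 = floor((8 + 8)/3) = 5.
  m_2 = 3*5 - 8 = 7, d_2 = (67 - 7^2)/3 = 18/3 = 6, a_2 = floor((8 + 7)/6) = 2.
  m_3 = 6*2 - 7 = 5, d_3 = (67 - 5^2)/6 = 42/6 = 7, a_3 = floor((8 + 5)/7) = 1.
  m_4 = 7*1 - 5 = 2, d_4 = (67 - 2^2)/7 = 63/7 = 9, a_4 = floor((8 + 2)/9) = 1.
  m_5 = 9*1 - 2 = 7, d_5 = (67 - 7^2)/9 = 18/9 = 2, a_5 = floor((8 + 7)/2) = 7.
  m_6 = 2*7 - 7 = 7, d_6 = (67 - 7^2)/2 = 18/2 = 9, a_6 = floor((8 + 7)/9) = 1.
  m_7 = 9*1 - 7 = 2, d_7 = (67 - 2^2)/9 = 63/9 = 7, a_7 = floor((8 + 2)/7) = 1.
  m_8 = 7*1 - 2 = 5, d_8 = (67 - 5^2)/7 = 42/7 = 6, a_8 = floor((8 + 5)/6) = 2.
  m_9 = 6*2 - 5 = 7, d_9 = (67 - 7^2)/6 = 18/6 = 3, a_9 = floor((8 + 7)/3) = 5.
  m_10 = 3*5 - 7 = 8, d_10 = (67 - 8^2)/3 = 3/3 = 1, a_10 = floor((8 + 8)/1) = 16.
  m_11 = 1*16 - 8 = 8, d_11 = (67 - 8^2)/1 = 3/1 = 3: (m_11, d_11) = (m_1, d_1) = (8, 3), so from here the quotients repeat a_1, ..., a_10; the period length is 10.
So sqrt(67) = [8; (5, 2, 1, 1, 7, 1, 1, 2, 5, 16)] with period length k = 10.
k is even, so the fundamental solution of x^2 - 67y^2 = 1 is (p_{k-1}, q_{k-1}) = (p_9, q_9); compute convergents through index 9.
Convergents (p_i = a_i*p_{i-1} + p_{i-2}, q_i = a_i*q_{i-1} + q_{i-2} with p_{-2}=0, p_{-1}=1, q_{-2}=1, q_{-1}=0):
  i=0: a_0=8, p_0 = 8*1 + 0 = 8, q_0 = 8*0 + 1 = 1.
  i=1: a_1=5, p_1 = 5*8 + 1 = 41, q_1 = 5*1 + 0 = 5.
  i=2: a_2=2, p_2 = 2*41 + 8 = 90, q_2 = 2*5 + 1 = 11.
  i=3: a_3=1, p_3 = 1*90 + 41 = 131, q_3 = 1*11 + 5 = 16.
  i=4: a_4=1, p_4 = 1*131 + 90 = 221, q_4 = 1*16 + 11 = 27.
  i=5: a_5=7, p_5 = 7*221 + 131 = 1678, q_5 = 7*27 + 16 = 205.
  i=6: a_6=1, p_6 = 1*1678 + 221 = 1899, q_6 = 1*205 + 27 = 232.
  i=7: a_7=1, p_7 = 1*1899 + 1678 = 3577, q_7 = 1*232 + 205 = 437.
  i=8: a_8=2, p_8 = 2*3577 + 1899 = 9053, q_8 = 2*437 + 232 = 1106.
  i=9: a_9=5, p_9 = 5*9053 + 3577 = 48842, q_9 = 5*1106 + 437 = 5967.
Check: 48842^2 - 67*5967^2 = 2385540964 - 2385540963 = 1, so (x, y) = (48842, 5967) solves the equation, and by the theorem it is the least positive solution.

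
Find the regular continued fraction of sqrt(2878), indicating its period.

Write x_i = (sqrt(2878) + m_i)/d_i with (m_0, d_0) = (0, 1). a_0 = floor(sqrt(2878)) = 53, since 53^2 = 2809 <= 2878 < 2916 = 54^2.
Iterate m_{i+1} = d_i*a_i - m_i, d_{i+1} = (2878 - m_{i+1}^2)/d_i, a_{i+1} = floor((a_0 + m_{i+1})/d_{i+1}):
  m_1 = 1*53 - 0 = 53, d_1 = (2878 - 53^2)/1 = 69/1 = 69, a_1 = floor((53 + 53)/69) = 1.
  m_2 = 69*1 - 53 = 16, d_2 = (2878 - 16^2)/69 = 2622/69 = 38, a_2 = floor((53 + 16)/38) = 1.
  m_3 = 38*1 - 16 = 22, d_3 = (2878 - 22^2)/38 = 2394/38 = 63, a_3 = floor((53 + 22)/63) = 1.
  m_4 = 63*1 - 22 = 41, d_4 = (2878 - 41^2)/63 = 1197/63 = 19, a_4 = floor((53 + 41)/19) = 4.
  m_5 = 19*4 - 41 = 35, d_5 = (2878 - 35^2)/19 = 1653/19 = 87, a_5 = floor((53 + 35)/87) = 1.
  m_6 = 87*1 - 35 = 52, d_6 = (2878 - 52^2)/87 = 174/87 = 2, a_6 = floor((53 + 52)/2) = 52.
  m_7 = 2*52 - 52 = 52, d_7 = (2878 - 52^2)/2 = 174/2 = 87, a_7 = floor((53 + 52)/87) = 1.
  m_8 = 87*1 - 52 = 35, d_8 = (2878 - 35^2)/87 = 1653/87 = 19, a_8 = floor((53 + 35)/19) = 4.
  m_9 = 19*4 - 35 = 41, d_9 = (2878 - 41^2)/19 = 1197/19 = 63, a_9 = floor((53 + 41)/63) = 1.
  m_10 = 63*1 - 41 = 22, d_10 = (2878 - 22^2)/63 = 2394/63 = 38, a_10 = floor((53 + 22)/38) = 1.
  m_11 = 38*1 - 22 = 16, d_11 = (2878 - 16^2)/38 = 2622/38 = 69, a_11 = floor((53 + 16)/69) = 1.
  m_12 = 69*1 - 16 = 53, d_12 = (2878 - 53^2)/69 = 69/69 = 1, a_12 = floor((53 + 53)/1) = 106.
  m_13 = 1*106 - 53 = 53, d_13 = (2878 - 53^2)/1 = 69/1 = 69: (m_13, d_13) = (m_1, d_1) = (53, 69), so from here the quotients repeat a_1, ..., a_12; the period length is 12.
Hence the expansion of sqrt(2878) is a_0 = 53 followed by the repeating block 1, 1, 1, 4, 1, 52, 1, 4, 1, 1, 1, 106 (period 12).

[53; (1, 1, 1, 4, 1, 52, 1, 4, 1, 1, 1, 106)]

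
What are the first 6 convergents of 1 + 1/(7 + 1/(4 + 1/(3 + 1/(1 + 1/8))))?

1/1, 8/7, 33/29, 107/94, 140/123, 1227/1078

Using the convergent recurrence p_i = a_i*p_{i-1} + p_{i-2}, q_i = a_i*q_{i-1} + q_{i-2} with p_{-2}=0, p_{-1}=1, q_{-2}=1, q_{-1}=0:
  i=0: a_0=1, p_0 = 1*1 + 0 = 1, q_0 = 1*0 + 1 = 1.
  i=1: a_1=7, p_1 = 7*1 + 1 = 8, q_1 = 7*1 + 0 = 7.
  i=2: a_2=4, p_2 = 4*8 + 1 = 33, q_2 = 4*7 + 1 = 29.
  i=3: a_3=3, p_3 = 3*33 + 8 = 107, q_3 = 3*29 + 7 = 94.
  i=4: a_4=1, p_4 = 1*107 + 33 = 140, q_4 = 1*94 + 29 = 123.
  i=5: a_5=8, p_5 = 8*140 + 107 = 1227, q_5 = 8*123 + 94 = 1078.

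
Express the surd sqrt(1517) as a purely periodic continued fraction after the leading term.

[38; (1, 18, 2, 18, 1, 76)]

Write x_i = (sqrt(1517) + m_i)/d_i with (m_0, d_0) = (0, 1). a_0 = floor(sqrt(1517)) = 38, since 38^2 = 1444 <= 1517 < 1521 = 39^2.
Iterate m_{i+1} = d_i*a_i - m_i, d_{i+1} = (1517 - m_{i+1}^2)/d_i, a_{i+1} = floor((a_0 + m_{i+1})/d_{i+1}):
  m_1 = 1*38 - 0 = 38, d_1 = (1517 - 38^2)/1 = 73/1 = 73, a_1 = floor((38 + 38)/73) = 1.
  m_2 = 73*1 - 38 = 35, d_2 = (1517 - 35^2)/73 = 292/73 = 4, a_2 = floor((38 + 35)/4) = 18.
  m_3 = 4*18 - 35 = 37, d_3 = (1517 - 37^2)/4 = 148/4 = 37, a_3 = floor((38 + 37)/37) = 2.
  m_4 = 37*2 - 37 = 37, d_4 = (1517 - 37^2)/37 = 148/37 = 4, a_4 = floor((38 + 37)/4) = 18.
  m_5 = 4*18 - 37 = 35, d_5 = (1517 - 35^2)/4 = 292/4 = 73, a_5 = floor((38 + 35)/73) = 1.
  m_6 = 73*1 - 35 = 38, d_6 = (1517 - 38^2)/73 = 73/73 = 1, a_6 = floor((38 + 38)/1) = 76.
  m_7 = 1*76 - 38 = 38, d_7 = (1517 - 38^2)/1 = 73/1 = 73: (m_7, d_7) = (m_1, d_1) = (38, 73), so from here the quotients repeat a_1, ..., a_6; the period length is 6.
Hence the expansion of sqrt(1517) is a_0 = 38 followed by the repeating block 1, 18, 2, 18, 1, 76 (period 6).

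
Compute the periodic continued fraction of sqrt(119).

[10; (1, 9, 1, 20)]

Write x_i = (sqrt(119) + m_i)/d_i with (m_0, d_0) = (0, 1). a_0 = floor(sqrt(119)) = 10, since 10^2 = 100 <= 119 < 121 = 11^2.
Iterate m_{i+1} = d_i*a_i - m_i, d_{i+1} = (119 - m_{i+1}^2)/d_i, a_{i+1} = floor((a_0 + m_{i+1})/d_{i+1}):
  m_1 = 1*10 - 0 = 10, d_1 = (119 - 10^2)/1 = 19/1 = 19, a_1 = floor((10 + 10)/19) = 1.
  m_2 = 19*1 - 10 = 9, d_2 = (119 - 9^2)/19 = 38/19 = 2, a_2 = floor((10 + 9)/2) = 9.
  m_3 = 2*9 - 9 = 9, d_3 = (119 - 9^2)/2 = 38/2 = 19, a_3 = floor((10 + 9)/19) = 1.
  m_4 = 19*1 - 9 = 10, d_4 = (119 - 10^2)/19 = 19/19 = 1, a_4 = floor((10 + 10)/1) = 20.
  m_5 = 1*20 - 10 = 10, d_5 = (119 - 10^2)/1 = 19/1 = 19: (m_5, d_5) = (m_1, d_1) = (10, 19), so from here the quotients repeat a_1, ..., a_4; the period length is 4.
Hence the expansion of sqrt(119) is a_0 = 10 followed by the repeating block 1, 9, 1, 20 (period 4).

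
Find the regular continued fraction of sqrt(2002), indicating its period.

Write x_i = (sqrt(2002) + m_i)/d_i with (m_0, d_0) = (0, 1). a_0 = floor(sqrt(2002)) = 44, since 44^2 = 1936 <= 2002 < 2025 = 45^2.
Iterate m_{i+1} = d_i*a_i - m_i, d_{i+1} = (2002 - m_{i+1}^2)/d_i, a_{i+1} = floor((a_0 + m_{i+1})/d_{i+1}):
  m_1 = 1*44 - 0 = 44, d_1 = (2002 - 44^2)/1 = 66/1 = 66, a_1 = floor((44 + 44)/66) = 1.
  m_2 = 66*1 - 44 = 22, d_2 = (2002 - 22^2)/66 = 1518/66 = 23, a_2 = floor((44 + 22)/23) = 2.
  m_3 = 23*2 - 22 = 24, d_3 = (2002 - 24^2)/23 = 1426/23 = 62, a_3 = floor((44 + 24)/62) = 1.
  m_4 = 62*1 - 24 = 38, d_4 = (2002 - 38^2)/62 = 558/62 = 9, a_4 = floor((44 + 38)/9) = 9.
  m_5 = 9*9 - 38 = 43, d_5 = (2002 - 43^2)/9 = 153/9 = 17, a_5 = floor((44 + 43)/17) = 5.
  m_6 = 17*5 - 43 = 42, d_6 = (2002 - 42^2)/17 = 238/17 = 14, a_6 = floor((44 + 42)/14) = 6.
  m_7 = 14*6 - 42 = 42, d_7 = (2002 - 42^2)/14 = 238/14 = 17, a_7 = floor((44 + 42)/17) = 5.
  m_8 = 17*5 - 42 = 43, d_8 = (2002 - 43^2)/17 = 153/17 = 9, a_8 = floor((44 + 43)/9) = 9.
  m_9 = 9*9 - 43 = 38, d_9 = (2002 - 38^2)/9 = 558/9 = 62, a_9 = floor((44 + 38)/62) = 1.
  m_10 = 62*1 - 38 = 24, d_10 = (2002 - 24^2)/62 = 1426/62 = 23, a_10 = floor((44 + 24)/23) = 2.
  m_11 = 23*2 - 24 = 22, d_11 = (2002 - 22^2)/23 = 1518/23 = 66, a_11 = floor((44 + 22)/66) = 1.
  m_12 = 66*1 - 22 = 44, d_12 = (2002 - 44^2)/66 = 66/66 = 1, a_12 = floor((44 + 44)/1) = 88.
  m_13 = 1*88 - 44 = 44, d_13 = (2002 - 44^2)/1 = 66/1 = 66: (m_13, d_13) = (m_1, d_1) = (44, 66), so from here the quotients repeat a_1, ..., a_12; the period length is 12.
Hence the expansion of sqrt(2002) is a_0 = 44 followed by the repeating block 1, 2, 1, 9, 5, 6, 5, 9, 1, 2, 1, 88 (period 12).

[44; (1, 2, 1, 9, 5, 6, 5, 9, 1, 2, 1, 88)]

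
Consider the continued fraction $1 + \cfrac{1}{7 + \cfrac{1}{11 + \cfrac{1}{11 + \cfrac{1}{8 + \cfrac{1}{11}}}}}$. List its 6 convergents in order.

Using the convergent recurrence p_i = a_i*p_{i-1} + p_{i-2}, q_i = a_i*q_{i-1} + q_{i-2} with p_{-2}=0, p_{-1}=1, q_{-2}=1, q_{-1}=0:
  i=0: a_0=1, p_0 = 1*1 + 0 = 1, q_0 = 1*0 + 1 = 1.
  i=1: a_1=7, p_1 = 7*1 + 1 = 8, q_1 = 7*1 + 0 = 7.
  i=2: a_2=11, p_2 = 11*8 + 1 = 89, q_2 = 11*7 + 1 = 78.
  i=3: a_3=11, p_3 = 11*89 + 8 = 987, q_3 = 11*78 + 7 = 865.
  i=4: a_4=8, p_4 = 8*987 + 89 = 7985, q_4 = 8*865 + 78 = 6998.
  i=5: a_5=11, p_5 = 11*7985 + 987 = 88822, q_5 = 11*6998 + 865 = 77843.

1/1, 8/7, 89/78, 987/865, 7985/6998, 88822/77843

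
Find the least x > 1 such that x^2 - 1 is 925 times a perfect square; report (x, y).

First expand sqrt(925) as a continued fraction. With x_i = (sqrt(925) + m_i)/d_i and (m_0, d_0) = (0, 1): a_0 = floor(sqrt(925)) = 30, since 30^2 = 900 <= 925 < 961 = 31^2.
Iterate m_{i+1} = d_i*a_i - m_i, d_{i+1} = (925 - m_{i+1}^2)/d_i, a_{i+1} = floor((a_0 + m_{i+1})/d_{i+1}):
  m_1 = 1*30 - 0 = 30, d_1 = (925 - 30^2)/1 = 25/1 = 25, a_1 = floor((30 + 30)/25) = 2.
  m_2 = 25*2 - 30 = 20, d_2 = (925 - 20^2)/25 = 525/25 = 21, a_2 = floor((30 + 20)/21) = 2.
  m_3 = 21*2 - 20 = 22, d_3 = (925 - 22^2)/21 = 441/21 = 21, a_3 = floor((30 + 22)/21) = 2.
  m_4 = 21*2 - 22 = 20, d_4 = (925 - 20^2)/21 = 525/21 = 25, a_4 = floor((30 + 20)/25) = 2.
  m_5 = 25*2 - 20 = 30, d_5 = (925 - 30^2)/25 = 25/25 = 1, a_5 = floor((30 + 30)/1) = 60.
  m_6 = 1*60 - 30 = 30, d_6 = (925 - 30^2)/1 = 25/1 = 25: (m_6, d_6) = (m_1, d_1) = (30, 25), so from here the quotients repeat a_1, ..., a_5; the period length is 5.
So sqrt(925) = [30; (2, 2, 2, 2, 60)] with period length k = 5.
k is odd, so (p_{k-1}, q_{k-1}) only solves x^2 - 925y^2 = -1 and the fundamental solution of x^2 - 925y^2 = 1 is (p_{2k-1}, q_{2k-1}) = (p_9, q_9); compute convergents through index 9, running through the period twice.
Convergents (p_i = a_i*p_{i-1} + p_{i-2}, q_i = a_i*q_{i-1} + q_{i-2} with p_{-2}=0, p_{-1}=1, q_{-2}=1, q_{-1}=0):
  i=0: a_0=30, p_0 = 30*1 + 0 = 30, q_0 = 30*0 + 1 = 1.
  i=1: a_1=2, p_1 = 2*30 + 1 = 61, q_1 = 2*1 + 0 = 2.
  i=2: a_2=2, p_2 = 2*61 + 30 = 152, q_2 = 2*2 + 1 = 5.
  i=3: a_3=2, p_3 = 2*152 + 61 = 365, q_3 = 2*5 + 2 = 12.
  i=4: a_4=2, p_4 = 2*365 + 152 = 882, q_4 = 2*12 + 5 = 29.
  i=5: a_5=60, p_5 = 60*882 + 365 = 53285, q_5 = 60*29 + 12 = 1752.
  i=6: a_6=2, p_6 = 2*53285 + 882 = 107452, q_6 = 2*1752 + 29 = 3533.
  i=7: a_7=2, p_7 = 2*107452 + 53285 = 268189, q_7 = 2*3533 + 1752 = 8818.
  i=8: a_8=2, p_8 = 2*268189 + 107452 = 643830, q_8 = 2*8818 + 3533 = 21169.
  i=9: a_9=2, p_9 = 2*643830 + 268189 = 1555849, q_9 = 2*21169 + 8818 = 51156.
Indeed p_4^2 - 925*q_4^2 = 777924 - 777925 = -1, not +1.
Check: 1555849^2 - 925*51156^2 = 2420666110801 - 2420666110800 = 1, so (x, y) = (1555849, 51156) solves the equation, and by the theorem it is the least positive solution.

(x, y) = (1555849, 51156)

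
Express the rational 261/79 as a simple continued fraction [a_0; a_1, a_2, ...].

[3; 3, 3, 2, 3]

Run the Euclidean algorithm on 261 and 79; the successive quotients are the partial quotients a_0, a_1, ... (each step inverts the fractional part left over by the previous one):
  261 = 3*79 + 24, so a_0 = 3.
  79 = 3*24 + 7, so a_1 = 3.
  24 = 3*7 + 3, so a_2 = 3.
  7 = 2*3 + 1, so a_3 = 2.
  3 = 3*1 + 0, so a_4 = 3.
The remainder reaches 0 after 5 divisions, so the expansion has 5 partial quotients, read off in order.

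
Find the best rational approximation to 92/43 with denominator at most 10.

Expand x = 92/43 as a continued fraction with the Euclidean algorithm:
  92 = 2*43 + 6, so a_0 = 2.
  43 = 7*6 + 1, so a_1 = 7.
  6 = 6*1 + 0, so a_2 = 6.
so x = [2; 7, 6].
Convergents (p_i = a_i*p_{i-1} + p_{i-2}, q_i = a_i*q_{i-1} + q_{i-2} with p_{-2}=0, p_{-1}=1, q_{-2}=1, q_{-1}=0), until the denominator exceeds 10:
  i=0: a_0=2, p_0 = 2*1 + 0 = 2, q_0 = 2*0 + 1 = 1.
  i=1: a_1=7, p_1 = 7*2 + 1 = 15, q_1 = 7*1 + 0 = 7.
  i=2: a_2=6, p_2 = 6*15 + 2 = 92, q_2 = 6*7 + 1 = 43.
q_2 = 43 > 10, so the last convergent with denominator <= 10 is p_1/q_1 = 15/7.
The closest fraction with denominator <= 10 is either p_1/q_1 or the intermediate fraction (k*p_1 + p_0)/(k*q_1 + q_0) with the largest k >= 1 whose denominator stays <= 10; these approach x as k grows, and every other convergent or intermediate fraction in range is farther away.
Largest k: floor((10 - q_0)/q_1) = floor((10 - 1)/7) = 1.
That gives (1*15 + 2)/(1*7 + 1) = 17/8.
Compare the errors: |x - 15/7| = |92*7 - 15*43|/(43*7) = 1/301, and |x - 17/8| = |92*8 - 17*43|/(43*8) = 5/344.
Cross-multiplying, 1*344 = 344 < 1505 = 5*301, so 1/301 is smaller: the convergent 15/7 is closer to x than 17/8.

15/7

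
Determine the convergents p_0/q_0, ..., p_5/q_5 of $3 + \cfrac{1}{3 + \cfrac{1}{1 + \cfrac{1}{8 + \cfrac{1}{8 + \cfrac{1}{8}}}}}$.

Using the convergent recurrence p_i = a_i*p_{i-1} + p_{i-2}, q_i = a_i*q_{i-1} + q_{i-2} with p_{-2}=0, p_{-1}=1, q_{-2}=1, q_{-1}=0:
  i=0: a_0=3, p_0 = 3*1 + 0 = 3, q_0 = 3*0 + 1 = 1.
  i=1: a_1=3, p_1 = 3*3 + 1 = 10, q_1 = 3*1 + 0 = 3.
  i=2: a_2=1, p_2 = 1*10 + 3 = 13, q_2 = 1*3 + 1 = 4.
  i=3: a_3=8, p_3 = 8*13 + 10 = 114, q_3 = 8*4 + 3 = 35.
  i=4: a_4=8, p_4 = 8*114 + 13 = 925, q_4 = 8*35 + 4 = 284.
  i=5: a_5=8, p_5 = 8*925 + 114 = 7514, q_5 = 8*284 + 35 = 2307.

3/1, 10/3, 13/4, 114/35, 925/284, 7514/2307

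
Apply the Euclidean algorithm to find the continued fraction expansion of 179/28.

[6; 2, 1, 1, 5]

Run the Euclidean algorithm on 179 and 28; the successive quotients are the partial quotients a_0, a_1, ... (each step inverts the fractional part left over by the previous one):
  179 = 6*28 + 11, so a_0 = 6.
  28 = 2*11 + 6, so a_1 = 2.
  11 = 1*6 + 5, so a_2 = 1.
  6 = 1*5 + 1, so a_3 = 1.
  5 = 5*1 + 0, so a_4 = 5.
The remainder reaches 0 after 5 divisions, so the expansion has 5 partial quotients, read off in order.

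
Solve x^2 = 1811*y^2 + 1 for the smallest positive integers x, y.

(x, y) = (146690, 3447)

First expand sqrt(1811) as a continued fraction. With x_i = (sqrt(1811) + m_i)/d_i and (m_0, d_0) = (0, 1): a_0 = floor(sqrt(1811)) = 42, since 42^2 = 1764 <= 1811 < 1849 = 43^2.
Iterate m_{i+1} = d_i*a_i - m_i, d_{i+1} = (1811 - m_{i+1}^2)/d_i, a_{i+1} = floor((a_0 + m_{i+1})/d_{i+1}):
  m_1 = 1*42 - 0 = 42, d_1 = (1811 - 42^2)/1 = 47/1 = 47, a_1 = floor((42 + 42)/47) = 1.
  m_2 = 47*1 - 42 = 5, d_2 = (1811 - 5^2)/47 = 1786/47 = 38, a_2 = floor((42 + 5)/38) = 1.
  m_3 = 38*1 - 5 = 33, d_3 = (1811 - 33^2)/38 = 722/38 = 19, a_3 = floor((42 + 33)/19) = 3.
  m_4 = 19*3 - 33 = 24, d_4 = (1811 - 24^2)/19 = 1235/19 = 65, a_4 = floor((42 + 24)/65) = 1.
  m_5 = 65*1 - 24 = 41, d_5 = (1811 - 41^2)/65 = 130/65 = 2, a_5 = floor((42 + 41)/2) = 41.
  m_6 = 2*41 - 41 = 41, d_6 = (1811 - 41^2)/2 = 130/2 = 65, a_6 = floor((42 + 41)/65) = 1.
  m_7 = 65*1 - 41 = 24, d_7 = (1811 - 24^2)/65 = 1235/65 = 19, a_7 = floor((42 + 24)/19) = 3.
  m_8 = 19*3 - 24 = 33, d_8 = (1811 - 33^2)/19 = 722/19 = 38, a_8 = floor((42 + 33)/38) = 1.
  m_9 = 38*1 - 33 = 5, d_9 = (1811 - 5^2)/38 = 1786/38 = 47, a_9 = floor((42 + 5)/47) = 1.
  m_10 = 47*1 - 5 = 42, d_10 = (1811 - 42^2)/47 = 47/47 = 1, a_10 = floor((42 + 42)/1) = 84.
  m_11 = 1*84 - 42 = 42, d_11 = (1811 - 42^2)/1 = 47/1 = 47: (m_11, d_11) = (m_1, d_1) = (42, 47), so from here the quotients repeat a_1, ..., a_10; the period length is 10.
So sqrt(1811) = [42; (1, 1, 3, 1, 41, 1, 3, 1, 1, 84)] with period length k = 10.
k is even, so the fundamental solution of x^2 - 1811y^2 = 1 is (p_{k-1}, q_{k-1}) = (p_9, q_9); compute convergents through index 9.
Convergents (p_i = a_i*p_{i-1} + p_{i-2}, q_i = a_i*q_{i-1} + q_{i-2} with p_{-2}=0, p_{-1}=1, q_{-2}=1, q_{-1}=0):
  i=0: a_0=42, p_0 = 42*1 + 0 = 42, q_0 = 42*0 + 1 = 1.
  i=1: a_1=1, p_1 = 1*42 + 1 = 43, q_1 = 1*1 + 0 = 1.
  i=2: a_2=1, p_2 = 1*43 + 42 = 85, q_2 = 1*1 + 1 = 2.
  i=3: a_3=3, p_3 = 3*85 + 43 = 298, q_3 = 3*2 + 1 = 7.
  i=4: a_4=1, p_4 = 1*298 + 85 = 383, q_4 = 1*7 + 2 = 9.
  i=5: a_5=41, p_5 = 41*383 + 298 = 16001, q_5 = 41*9 + 7 = 376.
  i=6: a_6=1, p_6 = 1*16001 + 383 = 16384, q_6 = 1*376 + 9 = 385.
  i=7: a_7=3, p_7 = 3*16384 + 16001 = 65153, q_7 = 3*385 + 376 = 1531.
  i=8: a_8=1, p_8 = 1*65153 + 16384 = 81537, q_8 = 1*1531 + 385 = 1916.
  i=9: a_9=1, p_9 = 1*81537 + 65153 = 146690, q_9 = 1*1916 + 1531 = 3447.
Check: 146690^2 - 1811*3447^2 = 21517956100 - 21517956099 = 1, so (x, y) = (146690, 3447) solves the equation, and by the theorem it is the least positive solution.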